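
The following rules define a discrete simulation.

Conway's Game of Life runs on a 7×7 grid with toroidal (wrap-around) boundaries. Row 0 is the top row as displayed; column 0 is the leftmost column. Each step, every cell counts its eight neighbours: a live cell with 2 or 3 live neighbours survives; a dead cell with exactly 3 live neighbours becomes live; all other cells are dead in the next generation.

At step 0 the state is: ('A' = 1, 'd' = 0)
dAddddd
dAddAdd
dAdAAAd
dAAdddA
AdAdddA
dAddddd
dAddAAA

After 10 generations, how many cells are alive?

11

step 0: dAddddd
dAddAdd
dAdAAAd
dAAdddA
AdAdddA
dAddddd
dAddAAA
step 1: dAAdAdd
AAdAAAd
dAdAAAd
ddddAdA
ddAdddA
dAAdddd
dAAddAd
step 2: ddddddA
AdddddA
dAddddd
AdAdAdA
AAAAdAd
AddAddd
Adddddd
step 3: ddddddA
AdddddA
dAdddAd
ddddAAA
dddddAd
AddAAdd
AdddddA
step 4: dddddAd
AddddAA
ddddAdd
ddddAdA
dddAddd
AdddAAd
AddddAA
step 5: ddddAdd
ddddAAA
AdddAdd
dddAAAd
dddAddA
AdddAAd
Adddddd
step 6: ddddAdA
dddAAdA
ddddddd
dddAdAA
dddAddA
AdddAAd
ddddAAA
step 7: AdddddA
dddAAdd
dddAddA
ddddAAA
AddAddd
AddAddd
AddAddd
step 8: AddAAdA
AddAAAA
dddAddA
AddAAAA
AddAdAd
AAAAAdA
AAddddd
step 9: ddAAddd
ddAdddd
ddAdddd
AdAAddd
ddddddd
dddAAAd
ddddddd
step 10: ddAAddd
dAAdddd
ddAdddd
dAAAddd
ddAdddd
ddddAdd
ddAdddd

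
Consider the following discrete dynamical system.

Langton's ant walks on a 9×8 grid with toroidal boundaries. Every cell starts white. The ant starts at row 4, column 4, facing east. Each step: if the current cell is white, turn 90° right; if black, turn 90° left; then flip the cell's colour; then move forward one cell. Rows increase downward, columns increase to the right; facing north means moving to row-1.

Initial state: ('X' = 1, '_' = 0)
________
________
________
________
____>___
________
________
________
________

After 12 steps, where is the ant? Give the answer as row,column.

2,4

[0] ________
________
________
________
____>___
________
________
________
________
[1] ________
________
________
________
____X___
____v___
________
________
________
[2] ________
________
________
________
____X___
___<X___
________
________
________
[3] ________
________
________
________
___^X___
___XX___
________
________
________
[4] ________
________
________
________
___X>___
___XX___
________
________
________
[5] ________
________
________
____^___
___X____
___XX___
________
________
________
[6] ________
________
________
____X>__
___X____
___XX___
________
________
________
[7] ________
________
________
____XX__
___X_v__
___XX___
________
________
________
[8] ________
________
________
____XX__
___X<X__
___XX___
________
________
________
[9] ________
________
________
____^X__
___XXX__
___XX___
________
________
________
[10] ________
________
________
___<_X__
___XXX__
___XX___
________
________
________
[11] ________
________
___^____
___X_X__
___XXX__
___XX___
________
________
________
[12] ________
________
___X>___
___X_X__
___XXX__
___XX___
________
________
________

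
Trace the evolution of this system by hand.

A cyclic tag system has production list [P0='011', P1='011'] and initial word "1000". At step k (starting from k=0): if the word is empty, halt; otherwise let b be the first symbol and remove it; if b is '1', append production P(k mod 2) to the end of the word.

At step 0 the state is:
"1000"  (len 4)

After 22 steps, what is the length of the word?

21

0) "1000"  (len 4)
1) "000011"  (len 6)
2) "00011"  (len 5)
3) "0011"  (len 4)
4) "011"  (len 3)
5) "11"  (len 2)
6) "1011"  (len 4)
7) "011011"  (len 6)
8) "11011"  (len 5)
9) "1011011"  (len 7)
10) "011011011"  (len 9)
11) "11011011"  (len 8)
12) "1011011011"  (len 10)
13) "011011011011"  (len 12)
14) "11011011011"  (len 11)
15) "1011011011011"  (len 13)
16) "011011011011011"  (len 15)
17) "11011011011011"  (len 14)
18) "1011011011011011"  (len 16)
19) "011011011011011011"  (len 18)
20) "11011011011011011"  (len 17)
21) "1011011011011011011"  (len 19)
22) "011011011011011011011"  (len 21)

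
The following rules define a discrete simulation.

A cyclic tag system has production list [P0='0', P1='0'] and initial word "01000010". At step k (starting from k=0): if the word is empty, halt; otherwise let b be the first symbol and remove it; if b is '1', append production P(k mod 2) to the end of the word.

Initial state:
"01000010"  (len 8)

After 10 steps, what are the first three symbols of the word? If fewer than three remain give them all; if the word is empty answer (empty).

gen 0: "01000010"  (len 8)
gen 1: "1000010"  (len 7)
gen 2: "0000100"  (len 7)
gen 3: "000100"  (len 6)
gen 4: "00100"  (len 5)
gen 5: "0100"  (len 4)
gen 6: "100"  (len 3)
gen 7: "000"  (len 3)
gen 8: "00"  (len 2)
gen 9: "0"  (len 1)
gen 10: (halted — word empty)

(empty)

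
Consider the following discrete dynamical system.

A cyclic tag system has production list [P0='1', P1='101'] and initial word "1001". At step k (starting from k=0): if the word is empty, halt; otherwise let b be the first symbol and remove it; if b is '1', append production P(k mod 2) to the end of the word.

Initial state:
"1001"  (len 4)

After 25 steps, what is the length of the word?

t=0: "1001"  (len 4)
t=1: "0011"  (len 4)
t=2: "011"  (len 3)
t=3: "11"  (len 2)
t=4: "1101"  (len 4)
t=5: "1011"  (len 4)
t=6: "011101"  (len 6)
t=7: "11101"  (len 5)
t=8: "1101101"  (len 7)
t=9: "1011011"  (len 7)
t=10: "011011101"  (len 9)
t=11: "11011101"  (len 8)
t=12: "1011101101"  (len 10)
t=13: "0111011011"  (len 10)
t=14: "111011011"  (len 9)
t=15: "110110111"  (len 9)
t=16: "10110111101"  (len 11)
t=17: "01101111011"  (len 11)
t=18: "1101111011"  (len 10)
t=19: "1011110111"  (len 10)
t=20: "011110111101"  (len 12)
t=21: "11110111101"  (len 11)
t=22: "1110111101101"  (len 13)
t=23: "1101111011011"  (len 13)
t=24: "101111011011101"  (len 15)
t=25: "011110110111011"  (len 15)

15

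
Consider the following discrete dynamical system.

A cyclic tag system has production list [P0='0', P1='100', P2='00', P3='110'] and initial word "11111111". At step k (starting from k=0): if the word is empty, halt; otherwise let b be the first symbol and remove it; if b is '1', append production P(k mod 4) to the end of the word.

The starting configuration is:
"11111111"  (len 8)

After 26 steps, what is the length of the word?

14

step 0: "11111111"  (len 8)
step 1: "11111110"  (len 8)
step 2: "1111110100"  (len 10)
step 3: "11111010000"  (len 11)
step 4: "1111010000110"  (len 13)
step 5: "1110100001100"  (len 13)
step 6: "110100001100100"  (len 15)
step 7: "1010000110010000"  (len 16)
step 8: "010000110010000110"  (len 18)
step 9: "10000110010000110"  (len 17)
step 10: "0000110010000110100"  (len 19)
step 11: "000110010000110100"  (len 18)
step 12: "00110010000110100"  (len 17)
step 13: "0110010000110100"  (len 16)
step 14: "110010000110100"  (len 15)
step 15: "1001000011010000"  (len 16)
step 16: "001000011010000110"  (len 18)
step 17: "01000011010000110"  (len 17)
step 18: "1000011010000110"  (len 16)
step 19: "00001101000011000"  (len 17)
step 20: "0001101000011000"  (len 16)
step 21: "001101000011000"  (len 15)
step 22: "01101000011000"  (len 14)
step 23: "1101000011000"  (len 13)
step 24: "101000011000110"  (len 15)
step 25: "010000110001100"  (len 15)
step 26: "10000110001100"  (len 14)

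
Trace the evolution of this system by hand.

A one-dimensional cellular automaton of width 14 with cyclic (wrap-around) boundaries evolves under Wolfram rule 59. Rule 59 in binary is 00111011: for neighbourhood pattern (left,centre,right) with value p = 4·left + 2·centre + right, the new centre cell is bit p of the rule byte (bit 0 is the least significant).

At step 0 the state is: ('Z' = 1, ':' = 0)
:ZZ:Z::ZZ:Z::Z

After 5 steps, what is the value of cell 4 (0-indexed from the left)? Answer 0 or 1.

1

k=0  :ZZ:Z::ZZ:Z::Z
k=1  ZZ:Z:ZZZ:Z:ZZ:
k=2  Z:Z:ZZ::Z:ZZ:Z
k=3  :Z:ZZ:ZZ:ZZ:ZZ
k=4  Z:ZZ:ZZ:ZZ:ZZ:
k=5  :ZZ:ZZ:ZZ:ZZ:Z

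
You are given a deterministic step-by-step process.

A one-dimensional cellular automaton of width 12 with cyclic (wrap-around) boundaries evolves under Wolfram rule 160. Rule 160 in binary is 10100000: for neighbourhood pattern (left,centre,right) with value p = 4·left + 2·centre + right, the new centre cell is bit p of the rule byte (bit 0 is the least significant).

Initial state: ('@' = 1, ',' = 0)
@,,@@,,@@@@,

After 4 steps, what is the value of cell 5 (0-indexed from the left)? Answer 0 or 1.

0) @,,@@,,@@@@,
1) ,,,,,,,,@@,@
2) ,,,,,,,,,,@,
3) ,,,,,,,,,,,,
4) ,,,,,,,,,,,,

0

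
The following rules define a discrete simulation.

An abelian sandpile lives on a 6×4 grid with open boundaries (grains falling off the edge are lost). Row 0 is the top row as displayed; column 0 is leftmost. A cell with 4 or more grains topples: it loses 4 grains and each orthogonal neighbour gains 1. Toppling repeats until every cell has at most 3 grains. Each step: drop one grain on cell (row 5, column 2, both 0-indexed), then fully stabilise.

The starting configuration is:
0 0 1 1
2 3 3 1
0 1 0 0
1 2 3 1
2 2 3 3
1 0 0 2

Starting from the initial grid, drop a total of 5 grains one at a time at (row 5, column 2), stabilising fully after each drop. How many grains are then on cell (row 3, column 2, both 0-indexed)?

0

0) 0 0 1 1
2 3 3 1
0 1 0 0
1 2 3 1
2 2 3 3
1 0 0 2
1) 0 0 1 1
2 3 3 1
0 1 0 0
1 2 3 1
2 2 3 3
1 0 1 2
2) 0 0 1 1
2 3 3 1
0 1 0 0
1 2 3 1
2 2 3 3
1 0 2 2
3) 0 0 1 1
2 3 3 1
0 1 0 0
1 2 3 1
2 2 3 3
1 0 3 2
4) 0 0 1 1
2 3 3 1
0 1 1 0
1 3 0 3
2 3 2 1
1 1 2 0
5) 0 0 1 1
2 3 3 1
0 1 1 0
1 3 0 3
2 3 2 1
1 1 3 0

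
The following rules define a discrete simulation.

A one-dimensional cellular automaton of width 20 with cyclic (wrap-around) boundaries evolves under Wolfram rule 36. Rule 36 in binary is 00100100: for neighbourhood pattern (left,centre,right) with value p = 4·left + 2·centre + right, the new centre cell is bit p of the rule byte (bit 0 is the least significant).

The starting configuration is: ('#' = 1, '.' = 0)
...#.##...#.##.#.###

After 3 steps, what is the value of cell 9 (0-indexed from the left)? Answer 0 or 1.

k=0  ...#.##...#.##.#.###
k=1  ...##.....##..###...
k=2  ....................
k=3  ....................

0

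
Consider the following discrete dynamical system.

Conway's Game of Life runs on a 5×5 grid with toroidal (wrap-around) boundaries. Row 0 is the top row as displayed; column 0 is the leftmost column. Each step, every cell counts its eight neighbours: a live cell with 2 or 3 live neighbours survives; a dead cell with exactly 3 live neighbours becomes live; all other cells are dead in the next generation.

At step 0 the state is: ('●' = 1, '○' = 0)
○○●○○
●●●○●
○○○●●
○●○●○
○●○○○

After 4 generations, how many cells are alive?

14

[0] ○○●○○
●●●○●
○○○●●
○●○●○
○●○○○
[1] ○○●●○
●●●○●
○○○○○
●○○●●
○●○○○
[2] ○○○●●
●●●○●
○○●○○
●○○○●
●●○○○
[3] ○○○●○
●●●○●
○○●○○
●○○○●
○●○●○
[4] ○○○●○
●●●○●
○○●○○
●●●●●
●○●●○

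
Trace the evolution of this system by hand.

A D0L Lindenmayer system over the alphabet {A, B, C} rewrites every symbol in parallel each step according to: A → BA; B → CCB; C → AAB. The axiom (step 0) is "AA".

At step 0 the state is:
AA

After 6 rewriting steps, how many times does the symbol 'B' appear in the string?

step 0: AA
step 1: BABA
step 2: CCBBACCBBA
step 3: AABAABCCBCCBBAAABAABCCBCCBBA
step 4: BABACCBBABACCBAABAABCCBAABAABCCBCCBBABABACCBBABACCBAABAABCCBAABAABCCBCCBBA
step 5: CCBBACCBBAAABAABCCBCCBBACCBBAAABAABCCBBABACCBBABACCBAABAAB…BACCBBABACCBAABAABCCBBABACCBBABACCBAABAABCCBAABAABCCBCCBBA  (len 196)
step 6: AABAABCCBCCBBAAABAABCCBCCBBABABACCBBABACCBAABAABCCBAABAABC…BACCBBABACCBAABAABCCBBABACCBBABACCBAABAABCCBAABAABCCBCCBBA  (len 522)

196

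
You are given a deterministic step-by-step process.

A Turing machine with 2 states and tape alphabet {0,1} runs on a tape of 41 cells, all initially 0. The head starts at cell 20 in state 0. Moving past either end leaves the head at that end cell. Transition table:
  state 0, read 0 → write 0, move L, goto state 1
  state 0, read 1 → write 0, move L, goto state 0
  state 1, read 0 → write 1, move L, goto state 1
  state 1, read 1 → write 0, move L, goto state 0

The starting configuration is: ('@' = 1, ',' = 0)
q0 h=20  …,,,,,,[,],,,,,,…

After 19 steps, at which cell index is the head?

1

[0] q0 h=20  …,,,,,,[,],,,,,,…
[1] q1 h=19  …,,,,,,[,],,,,,,…
[2] q1 h=18  …,,,,,,[,]@,,,,,…
[3] q1 h=17  …,,,,,,[,]@@,,,,…
[4] q1 h=16  …,,,,,,[,]@@@,,,…
[5] q1 h=15  …,,,,,,[,]@@@@,,…
[6] q1 h=14  …,,,,,,[,]@@@@@,…
[7] q1 h=13  …,,,,,,[,]@@@@@@…
[8] q1 h=12  …,,,,,,[,]@@@@@@…
[9] q1 h=11  …,,,,,,[,]@@@@@@…
[10] q1 h=10  …,,,,,,[,]@@@@@@…
[11] q1 h= 9  …,,,,,,[,]@@@@@@…
[12] q1 h= 8  …,,,,,,[,]@@@@@@…
[13] q1 h= 7  …,,,,,,[,]@@@@@@…
[14] q1 h= 6  |,,,,,,[,]@@@@@@…
[15] q1 h= 5  |,,,,,[,]@@@@@@…
[16] q1 h= 4  |,,,,[,]@@@@@@…
[17] q1 h= 3  |,,,[,]@@@@@@…
[18] q1 h= 2  |,,[,]@@@@@@…
[19] q1 h= 1  |,[,]@@@@@@…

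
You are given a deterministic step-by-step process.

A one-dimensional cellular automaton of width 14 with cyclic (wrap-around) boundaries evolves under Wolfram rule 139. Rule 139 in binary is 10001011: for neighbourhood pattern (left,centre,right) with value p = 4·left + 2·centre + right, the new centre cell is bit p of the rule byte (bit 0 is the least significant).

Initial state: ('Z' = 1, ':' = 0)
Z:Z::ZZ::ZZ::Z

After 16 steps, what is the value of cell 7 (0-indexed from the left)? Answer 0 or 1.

[0] Z:Z::ZZ::ZZ::Z
[1] ::::ZZ::ZZ::ZZ
[2] :ZZZZ::ZZ::ZZ:
[3] ZZZZ::ZZ::ZZ::
[4] ZZZ::ZZ::ZZ::Z
[5] ZZ::ZZ::ZZ::ZZ
[6] Z::ZZ::ZZ::ZZZ
[7] ::ZZ::ZZ::ZZZZ
[8] :ZZ::ZZ::ZZZZ:
[9] ZZ::ZZ::ZZZZ::
[10] Z::ZZ::ZZZZ::Z
[11] ::ZZ::ZZZZ::ZZ
[12] :ZZ::ZZZZ::ZZ:
[13] ZZ::ZZZZ::ZZ::
[14] Z::ZZZZ::ZZ::Z
[15] ::ZZZZ::ZZ::ZZ
[16] :ZZZZ::ZZ::ZZ:

1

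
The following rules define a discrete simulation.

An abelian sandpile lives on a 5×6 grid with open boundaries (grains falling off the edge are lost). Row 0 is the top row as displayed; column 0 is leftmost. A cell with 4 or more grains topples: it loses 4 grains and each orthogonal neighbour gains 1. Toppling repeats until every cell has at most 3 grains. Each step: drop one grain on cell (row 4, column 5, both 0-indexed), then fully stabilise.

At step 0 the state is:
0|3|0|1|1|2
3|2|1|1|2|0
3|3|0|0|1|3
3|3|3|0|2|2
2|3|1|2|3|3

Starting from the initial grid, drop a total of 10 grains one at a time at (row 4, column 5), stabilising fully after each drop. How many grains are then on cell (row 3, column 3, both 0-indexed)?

1

k=0  0|3|0|1|1|2
3|2|1|1|2|0
3|3|0|0|1|3
3|3|3|0|2|2
2|3|1|2|3|3
k=1  0|3|0|1|1|2
3|2|1|1|2|0
3|3|0|0|1|3
3|3|3|0|3|3
2|3|1|3|0|1
k=2  0|3|0|1|1|2
3|2|1|1|2|0
3|3|0|0|1|3
3|3|3|0|3|3
2|3|1|3|0|2
k=3  0|3|0|1|1|2
3|2|1|1|2|0
3|3|0|0|1|3
3|3|3|0|3|3
2|3|1|3|0|3
k=4  0|3|0|1|1|2
3|2|1|1|2|1
3|3|0|0|3|0
3|3|3|1|0|2
2|3|1|3|2|1
k=5  0|3|0|1|1|2
3|2|1|1|2|1
3|3|0|0|3|0
3|3|3|1|0|2
2|3|1|3|2|2
k=6  0|3|0|1|1|2
3|2|1|1|2|1
3|3|0|0|3|0
3|3|3|1|0|2
2|3|1|3|2|3
k=7  0|3|0|1|1|2
3|2|1|1|2|1
3|3|0|0|3|0
3|3|3|1|0|3
2|3|1|3|3|0
k=8  0|3|0|1|1|2
3|2|1|1|2|1
3|3|0|0|3|0
3|3|3|1|0|3
2|3|1|3|3|1
k=9  0|3|0|1|1|2
3|2|1|1|2|1
3|3|0|0|3|0
3|3|3|1|0|3
2|3|1|3|3|2
k=10  0|3|0|1|1|2
3|2|1|1|2|1
3|3|0|0|3|0
3|3|3|1|0|3
2|3|1|3|3|3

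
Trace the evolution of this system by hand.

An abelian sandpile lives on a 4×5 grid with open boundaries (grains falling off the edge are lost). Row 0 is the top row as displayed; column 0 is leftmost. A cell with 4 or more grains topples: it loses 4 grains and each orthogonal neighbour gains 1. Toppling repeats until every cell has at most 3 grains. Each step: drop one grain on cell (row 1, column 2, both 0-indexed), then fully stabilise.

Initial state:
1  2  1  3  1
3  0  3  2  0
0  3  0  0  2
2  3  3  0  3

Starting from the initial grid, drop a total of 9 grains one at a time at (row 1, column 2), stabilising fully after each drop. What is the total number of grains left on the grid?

0) 1  2  1  3  1
3  0  3  2  0
0  3  0  0  2
2  3  3  0  3
1) 1  2  2  3  1
3  1  0  3  0
0  3  1  0  2
2  3  3  0  3
2) 1  2  2  3  1
3  1  1  3  0
0  3  1  0  2
2  3  3  0  3
3) 1  2  2  3  1
3  1  2  3  0
0  3  1  0  2
2  3  3  0  3
4) 1  2  2  3  1
3  1  3  3  0
0  3  1  0  2
2  3  3  0  3
5) 1  3  0  1  2
3  2  2  1  1
0  3  2  1  2
2  3  3  0  3
6) 1  3  0  1  2
3  2  3  1  1
0  3  2  1  2
2  3  3  0  3
7) 1  3  1  1  2
3  3  0  2  1
0  3  3  1  2
2  3  3  0  3
8) 1  3  1  1  2
3  3  1  2  1
0  3  3  1  2
2  3  3  0  3
9) 1  3  1  1  2
3  3  2  2  1
0  3  3  1  2
2  3  3  0  3

39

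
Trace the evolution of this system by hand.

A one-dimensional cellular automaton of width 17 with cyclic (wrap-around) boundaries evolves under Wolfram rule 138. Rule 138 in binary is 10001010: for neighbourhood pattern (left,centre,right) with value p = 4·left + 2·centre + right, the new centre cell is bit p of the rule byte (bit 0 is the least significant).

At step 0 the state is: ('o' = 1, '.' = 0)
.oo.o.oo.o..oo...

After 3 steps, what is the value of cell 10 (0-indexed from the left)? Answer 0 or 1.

1

[0] .oo.o.oo.o..oo...
[1] oo....o....oo....
[2] o....o....oo....o
[3] ....o....oo....oo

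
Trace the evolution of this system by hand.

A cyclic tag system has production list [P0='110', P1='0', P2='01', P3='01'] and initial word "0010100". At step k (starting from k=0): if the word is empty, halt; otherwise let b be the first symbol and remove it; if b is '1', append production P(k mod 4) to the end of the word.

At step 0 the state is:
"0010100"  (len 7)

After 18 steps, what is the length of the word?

t=0: "0010100"  (len 7)
t=1: "010100"  (len 6)
t=2: "10100"  (len 5)
t=3: "010001"  (len 6)
t=4: "10001"  (len 5)
t=5: "0001110"  (len 7)
t=6: "001110"  (len 6)
t=7: "01110"  (len 5)
t=8: "1110"  (len 4)
t=9: "110110"  (len 6)
t=10: "101100"  (len 6)
t=11: "0110001"  (len 7)
t=12: "110001"  (len 6)
t=13: "10001110"  (len 8)
t=14: "00011100"  (len 8)
t=15: "0011100"  (len 7)
t=16: "011100"  (len 6)
t=17: "11100"  (len 5)
t=18: "11000"  (len 5)

5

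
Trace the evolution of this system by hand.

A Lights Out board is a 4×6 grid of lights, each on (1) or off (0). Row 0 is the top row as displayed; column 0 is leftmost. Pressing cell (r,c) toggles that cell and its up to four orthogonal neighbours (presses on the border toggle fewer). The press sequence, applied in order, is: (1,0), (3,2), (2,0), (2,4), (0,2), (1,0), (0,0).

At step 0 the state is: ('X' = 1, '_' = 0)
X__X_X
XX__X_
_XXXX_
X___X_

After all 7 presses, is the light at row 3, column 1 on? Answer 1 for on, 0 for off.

1

t=0: X__X_X
XX__X_
_XXXX_
X___X_
t=1: ___X_X
____X_
XXXXX_
X___X_
t=2: ___X_X
____X_
XX_XX_
XXXXX_
t=3: ___X_X
X___X_
___XX_
_XXXX_
t=4: ___X_X
X_____
_____X
_XXX__
t=5: _XX__X
X_X___
_____X
_XXX__
t=6: XXX__X
_XX___
X____X
_XXX__
t=7: __X__X
XXX___
X____X
_XXX__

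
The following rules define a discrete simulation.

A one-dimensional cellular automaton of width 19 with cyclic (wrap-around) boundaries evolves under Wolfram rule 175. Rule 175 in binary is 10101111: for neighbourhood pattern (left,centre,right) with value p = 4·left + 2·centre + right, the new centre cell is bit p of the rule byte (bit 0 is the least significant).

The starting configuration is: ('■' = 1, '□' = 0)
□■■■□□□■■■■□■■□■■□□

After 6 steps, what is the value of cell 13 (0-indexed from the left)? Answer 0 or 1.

1

k=0  □■■■□□□■■■■□■■□■■□□
k=1  ■■■□□■■■■■□■■□■■□□■
k=2  ■■□□■■■■■□■■□■■□□■■
k=3  ■□□■■■■■□■■□■■□□■■■
k=4  □□■■■■■□■■□■■□□■■■■
k=5  □■■■■■□■■□■■□□■■■■□
k=6  ■■■■■□■■□■■□□■■■■□□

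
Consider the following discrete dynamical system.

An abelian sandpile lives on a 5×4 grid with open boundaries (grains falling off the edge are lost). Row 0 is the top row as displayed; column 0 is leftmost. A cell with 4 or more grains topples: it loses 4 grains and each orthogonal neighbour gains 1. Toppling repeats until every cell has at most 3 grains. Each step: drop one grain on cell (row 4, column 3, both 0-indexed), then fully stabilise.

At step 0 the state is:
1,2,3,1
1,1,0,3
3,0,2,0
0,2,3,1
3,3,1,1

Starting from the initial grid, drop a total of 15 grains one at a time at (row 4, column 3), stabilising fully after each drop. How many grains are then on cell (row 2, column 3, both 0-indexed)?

step 0: 1,2,3,1
1,1,0,3
3,0,2,0
0,2,3,1
3,3,1,1
step 1: 1,2,3,1
1,1,0,3
3,0,2,0
0,2,3,1
3,3,1,2
step 2: 1,2,3,1
1,1,0,3
3,0,2,0
0,2,3,1
3,3,1,3
step 3: 1,2,3,1
1,1,0,3
3,0,2,0
0,2,3,2
3,3,2,0
step 4: 1,2,3,1
1,1,0,3
3,0,2,0
0,2,3,2
3,3,2,1
step 5: 1,2,3,1
1,1,0,3
3,0,2,0
0,2,3,2
3,3,2,2
step 6: 1,2,3,1
1,1,0,3
3,0,2,0
0,2,3,2
3,3,2,3
step 7: 1,2,3,1
1,1,0,3
3,0,2,0
0,2,3,3
3,3,3,0
step 8: 1,2,3,1
1,1,0,3
3,0,2,0
0,2,3,3
3,3,3,1
step 9: 1,2,3,1
1,1,0,3
3,0,2,0
0,2,3,3
3,3,3,2
step 10: 1,2,3,1
1,1,0,3
3,0,2,0
0,2,3,3
3,3,3,3
step 11: 1,2,3,1
1,1,0,3
3,1,3,1
2,0,2,1
0,2,2,2
step 12: 1,2,3,1
1,1,0,3
3,1,3,1
2,0,2,1
0,2,2,3
step 13: 1,2,3,1
1,1,0,3
3,1,3,1
2,0,2,2
0,2,3,0
step 14: 1,2,3,1
1,1,0,3
3,1,3,1
2,0,2,2
0,2,3,1
step 15: 1,2,3,1
1,1,0,3
3,1,3,1
2,0,2,2
0,2,3,2

1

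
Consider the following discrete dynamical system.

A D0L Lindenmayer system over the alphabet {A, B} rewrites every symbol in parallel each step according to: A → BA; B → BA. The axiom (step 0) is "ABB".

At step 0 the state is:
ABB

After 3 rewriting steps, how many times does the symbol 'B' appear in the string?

12

0) ABB
1) BABABA
2) BABABABABABA
3) BABABABABABABABABABABABA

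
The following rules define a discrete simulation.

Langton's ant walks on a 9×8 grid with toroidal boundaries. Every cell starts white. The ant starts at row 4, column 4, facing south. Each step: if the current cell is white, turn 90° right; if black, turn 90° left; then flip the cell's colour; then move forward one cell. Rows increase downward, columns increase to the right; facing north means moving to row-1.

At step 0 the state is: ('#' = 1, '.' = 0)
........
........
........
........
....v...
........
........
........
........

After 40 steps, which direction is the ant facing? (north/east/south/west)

0) ........
........
........
........
....v...
........
........
........
........
1) ........
........
........
........
...<#...
........
........
........
........
2) ........
........
........
...^....
...##...
........
........
........
........
3) ........
........
........
...#>...
...##...
........
........
........
........
4) ........
........
........
...##...
...#v...
........
........
........
........
5) ........
........
........
...##...
...#.>..
........
........
........
........
6) ........
........
........
...##...
...#.#..
.....v..
........
........
........
7) ........
........
........
...##...
...#.#..
....<#..
........
........
........
8) ........
........
........
...##...
...#^#..
....##..
........
........
........
9) ........
........
........
...##...
...##>..
....##..
........
........
........
10) ........
........
........
...##^..
...##...
....##..
........
........
........
11) ........
........
........
...###>.
...##...
....##..
........
........
........
12) ........
........
........
...####.
...##.v.
....##..
........
........
........
13) ........
........
........
...####.
...##<#.
....##..
........
........
........
14) ........
........
........
...##^#.
...####.
....##..
........
........
........
15) ........
........
........
...#<.#.
...####.
....##..
........
........
........
16) ........
........
........
...#..#.
...#v##.
....##..
........
........
........
17) ........
........
........
...#..#.
...#.>#.
....##..
........
........
........
18) ........
........
........
...#.^#.
...#..#.
....##..
........
........
........
19) ........
........
........
...#.#>.
...#..#.
....##..
........
........
........
20) ........
........
......^.
...#.#..
...#..#.
....##..
........
........
........
21) ........
........
......#>
...#.#..
...#..#.
....##..
........
........
........
22) ........
........
......##
...#.#.v
...#..#.
....##..
........
........
........
23) ........
........
......##
...#.#<#
...#..#.
....##..
........
........
........
24) ........
........
......^#
...#.###
...#..#.
....##..
........
........
........
25) ........
........
.....<.#
...#.###
...#..#.
....##..
........
........
........
26) ........
.....^..
.....#.#
...#.###
...#..#.
....##..
........
........
........
27) ........
.....#>.
.....#.#
...#.###
...#..#.
....##..
........
........
........
28) ........
.....##.
.....#v#
...#.###
...#..#.
....##..
........
........
........
29) ........
.....##.
.....<##
...#.###
...#..#.
....##..
........
........
........
30) ........
.....##.
......##
...#.v##
...#..#.
....##..
........
........
........
31) ........
.....##.
......##
...#..>#
...#..#.
....##..
........
........
........
32) ........
.....##.
......^#
...#...#
...#..#.
....##..
........
........
........
33) ........
.....##.
.....<.#
...#...#
...#..#.
....##..
........
........
........
34) ........
.....^#.
.....#.#
...#...#
...#..#.
....##..
........
........
........
35) ........
....<.#.
.....#.#
...#...#
...#..#.
....##..
........
........
........
36) ....^...
....#.#.
.....#.#
...#...#
...#..#.
....##..
........
........
........
37) ....#>..
....#.#.
.....#.#
...#...#
...#..#.
....##..
........
........
........
38) ....##..
....#v#.
.....#.#
...#...#
...#..#.
....##..
........
........
........
39) ....##..
....<##.
.....#.#
...#...#
...#..#.
....##..
........
........
........
40) ....##..
.....##.
....v#.#
...#...#
...#..#.
....##..
........
........
........

south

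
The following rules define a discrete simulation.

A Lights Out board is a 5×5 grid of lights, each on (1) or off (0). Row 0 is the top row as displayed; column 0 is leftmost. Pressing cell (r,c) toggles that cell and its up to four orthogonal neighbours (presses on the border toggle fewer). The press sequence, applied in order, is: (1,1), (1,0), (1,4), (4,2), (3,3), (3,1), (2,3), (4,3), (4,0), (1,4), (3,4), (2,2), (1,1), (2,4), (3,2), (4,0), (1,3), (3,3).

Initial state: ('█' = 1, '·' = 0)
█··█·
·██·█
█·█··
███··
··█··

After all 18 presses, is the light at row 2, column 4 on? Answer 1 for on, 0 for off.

1

0) █··█·
·██·█
█·█··
███··
··█··
1) ██·█·
█···█
███··
███··
··█··
2) ·█·█·
·█··█
·██··
███··
··█··
3) ·█·██
·█·█·
·██·█
███··
··█··
4) ·█·██
·█·█·
·██·█
██···
·█·█·
5) ·█·██
·█·█·
·████
█████
·█···
6) ·█·██
·█·█·
··███
···██
·····
7) ·█·██
·█···
·····
····█
·····
8) ·█·██
·█···
·····
···██
··███
9) ·█·██
·█···
·····
█··██
█████
10) ·█·█·
·█·██
····█
█··██
█████
11) ·█·█·
·█·██
·····
█····
████·
12) ·█·█·
·████
·███·
█·█··
████·
13) ···█·
█··██
··██·
█·█··
████·
14) ···█·
█··█·
··█·█
█·█·█
████·
15) ···█·
█··█·
····█
██·██
██·█·
16) ···█·
█··█·
····█
·█·██
···█·
17) ·····
█·█·█
···██
·█·██
···█·
18) ·····
█·█·█
····█
·██··
·····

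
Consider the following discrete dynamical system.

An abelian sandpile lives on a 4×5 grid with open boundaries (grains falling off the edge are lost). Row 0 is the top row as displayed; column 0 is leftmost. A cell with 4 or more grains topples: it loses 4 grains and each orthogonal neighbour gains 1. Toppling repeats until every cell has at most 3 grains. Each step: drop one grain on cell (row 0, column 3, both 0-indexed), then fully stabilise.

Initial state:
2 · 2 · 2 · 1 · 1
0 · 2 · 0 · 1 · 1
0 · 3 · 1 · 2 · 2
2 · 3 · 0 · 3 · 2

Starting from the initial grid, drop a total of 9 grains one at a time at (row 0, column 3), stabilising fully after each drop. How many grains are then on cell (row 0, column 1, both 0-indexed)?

3

step 0: 2 · 2 · 2 · 1 · 1
0 · 2 · 0 · 1 · 1
0 · 3 · 1 · 2 · 2
2 · 3 · 0 · 3 · 2
step 1: 2 · 2 · 2 · 2 · 1
0 · 2 · 0 · 1 · 1
0 · 3 · 1 · 2 · 2
2 · 3 · 0 · 3 · 2
step 2: 2 · 2 · 2 · 3 · 1
0 · 2 · 0 · 1 · 1
0 · 3 · 1 · 2 · 2
2 · 3 · 0 · 3 · 2
step 3: 2 · 2 · 3 · 0 · 2
0 · 2 · 0 · 2 · 1
0 · 3 · 1 · 2 · 2
2 · 3 · 0 · 3 · 2
step 4: 2 · 2 · 3 · 1 · 2
0 · 2 · 0 · 2 · 1
0 · 3 · 1 · 2 · 2
2 · 3 · 0 · 3 · 2
step 5: 2 · 2 · 3 · 2 · 2
0 · 2 · 0 · 2 · 1
0 · 3 · 1 · 2 · 2
2 · 3 · 0 · 3 · 2
step 6: 2 · 2 · 3 · 3 · 2
0 · 2 · 0 · 2 · 1
0 · 3 · 1 · 2 · 2
2 · 3 · 0 · 3 · 2
step 7: 2 · 3 · 0 · 1 · 3
0 · 2 · 1 · 3 · 1
0 · 3 · 1 · 2 · 2
2 · 3 · 0 · 3 · 2
step 8: 2 · 3 · 0 · 2 · 3
0 · 2 · 1 · 3 · 1
0 · 3 · 1 · 2 · 2
2 · 3 · 0 · 3 · 2
step 9: 2 · 3 · 0 · 3 · 3
0 · 2 · 1 · 3 · 1
0 · 3 · 1 · 2 · 2
2 · 3 · 0 · 3 · 2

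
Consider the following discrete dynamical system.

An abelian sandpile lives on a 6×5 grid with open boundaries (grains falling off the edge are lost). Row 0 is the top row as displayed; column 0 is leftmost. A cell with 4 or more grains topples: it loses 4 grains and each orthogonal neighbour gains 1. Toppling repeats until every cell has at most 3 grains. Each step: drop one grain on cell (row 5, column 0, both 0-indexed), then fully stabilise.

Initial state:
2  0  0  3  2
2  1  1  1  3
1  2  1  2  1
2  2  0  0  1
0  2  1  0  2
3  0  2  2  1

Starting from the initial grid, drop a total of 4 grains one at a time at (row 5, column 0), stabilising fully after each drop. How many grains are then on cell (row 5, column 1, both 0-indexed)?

1

t=0: 2  0  0  3  2
2  1  1  1  3
1  2  1  2  1
2  2  0  0  1
0  2  1  0  2
3  0  2  2  1
t=1: 2  0  0  3  2
2  1  1  1  3
1  2  1  2  1
2  2  0  0  1
1  2  1  0  2
0  1  2  2  1
t=2: 2  0  0  3  2
2  1  1  1  3
1  2  1  2  1
2  2  0  0  1
1  2  1  0  2
1  1  2  2  1
t=3: 2  0  0  3  2
2  1  1  1  3
1  2  1  2  1
2  2  0  0  1
1  2  1  0  2
2  1  2  2  1
t=4: 2  0  0  3  2
2  1  1  1  3
1  2  1  2  1
2  2  0  0  1
1  2  1  0  2
3  1  2  2  1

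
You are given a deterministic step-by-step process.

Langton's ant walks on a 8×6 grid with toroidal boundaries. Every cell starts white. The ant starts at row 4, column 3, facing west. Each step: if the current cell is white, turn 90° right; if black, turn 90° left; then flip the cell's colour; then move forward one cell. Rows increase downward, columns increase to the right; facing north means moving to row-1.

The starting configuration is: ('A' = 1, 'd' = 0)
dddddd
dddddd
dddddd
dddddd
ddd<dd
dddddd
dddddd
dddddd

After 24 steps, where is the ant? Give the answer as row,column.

6,5

t=0: dddddd
dddddd
dddddd
dddddd
ddd<dd
dddddd
dddddd
dddddd
t=1: dddddd
dddddd
dddddd
ddd^dd
dddAdd
dddddd
dddddd
dddddd
t=2: dddddd
dddddd
dddddd
dddA>d
dddAdd
dddddd
dddddd
dddddd
t=3: dddddd
dddddd
dddddd
dddAAd
dddAvd
dddddd
dddddd
dddddd
t=4: dddddd
dddddd
dddddd
dddAAd
ddd<Ad
dddddd
dddddd
dddddd
t=5: dddddd
dddddd
dddddd
dddAAd
ddddAd
dddvdd
dddddd
dddddd
t=6: dddddd
dddddd
dddddd
dddAAd
ddddAd
dd<Add
dddddd
dddddd
t=7: dddddd
dddddd
dddddd
dddAAd
dd^dAd
ddAAdd
dddddd
dddddd
t=8: dddddd
dddddd
dddddd
dddAAd
ddA>Ad
ddAAdd
dddddd
dddddd
t=9: dddddd
dddddd
dddddd
dddAAd
ddAAAd
ddAvdd
dddddd
dddddd
t=10: dddddd
dddddd
dddddd
dddAAd
ddAAAd
ddAd>d
dddddd
dddddd
t=11: dddddd
dddddd
dddddd
dddAAd
ddAAAd
ddAdAd
ddddvd
dddddd
t=12: dddddd
dddddd
dddddd
dddAAd
ddAAAd
ddAdAd
ddd<Ad
dddddd
t=13: dddddd
dddddd
dddddd
dddAAd
ddAAAd
ddA^Ad
dddAAd
dddddd
t=14: dddddd
dddddd
dddddd
dddAAd
ddAAAd
ddAA>d
dddAAd
dddddd
t=15: dddddd
dddddd
dddddd
dddAAd
ddAA^d
ddAAdd
dddAAd
dddddd
t=16: dddddd
dddddd
dddddd
dddAAd
ddA<dd
ddAAdd
dddAAd
dddddd
t=17: dddddd
dddddd
dddddd
dddAAd
ddAddd
ddAvdd
dddAAd
dddddd
t=18: dddddd
dddddd
dddddd
dddAAd
ddAddd
ddAd>d
dddAAd
dddddd
t=19: dddddd
dddddd
dddddd
dddAAd
ddAddd
ddAdAd
dddAvd
dddddd
t=20: dddddd
dddddd
dddddd
dddAAd
ddAddd
ddAdAd
dddAd>
dddddd
t=21: dddddd
dddddd
dddddd
dddAAd
ddAddd
ddAdAd
dddAdA
dddddv
t=22: dddddd
dddddd
dddddd
dddAAd
ddAddd
ddAdAd
dddAdA
dddd<A
t=23: dddddd
dddddd
dddddd
dddAAd
ddAddd
ddAdAd
dddA^A
ddddAA
t=24: dddddd
dddddd
dddddd
dddAAd
ddAddd
ddAdAd
dddAA>
ddddAA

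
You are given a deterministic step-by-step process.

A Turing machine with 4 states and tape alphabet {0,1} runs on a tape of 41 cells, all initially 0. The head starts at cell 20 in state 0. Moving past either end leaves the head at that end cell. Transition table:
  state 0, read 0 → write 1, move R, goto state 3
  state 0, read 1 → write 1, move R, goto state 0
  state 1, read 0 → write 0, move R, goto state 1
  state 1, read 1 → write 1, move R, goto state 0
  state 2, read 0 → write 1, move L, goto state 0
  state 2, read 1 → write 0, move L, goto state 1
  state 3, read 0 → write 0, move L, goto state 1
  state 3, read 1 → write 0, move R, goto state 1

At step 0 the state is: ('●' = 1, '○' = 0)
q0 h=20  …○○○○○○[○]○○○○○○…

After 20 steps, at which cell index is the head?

k=0  q0 h=20  …○○○○○○[○]○○○○○○…
k=1  q3 h=21  …○○○○○●[○]○○○○○○…
k=2  q1 h=20  …○○○○○○[●]○○○○○○…
k=3  q0 h=21  …○○○○○●[○]○○○○○○…
k=4  q3 h=22  …○○○○●●[○]○○○○○○…
k=5  q1 h=21  …○○○○○●[●]○○○○○○…
k=6  q0 h=22  …○○○○●●[○]○○○○○○…
k=7  q3 h=23  …○○○●●●[○]○○○○○○…
k=8  q1 h=22  …○○○○●●[●]○○○○○○…
k=9  q0 h=23  …○○○●●●[○]○○○○○○…
k=10  q3 h=24  …○○●●●●[○]○○○○○○…
k=11  q1 h=23  …○○○●●●[●]○○○○○○…
k=12  q0 h=24  …○○●●●●[○]○○○○○○…
k=13  q3 h=25  …○●●●●●[○]○○○○○○…
k=14  q1 h=24  …○○●●●●[●]○○○○○○…
k=15  q0 h=25  …○●●●●●[○]○○○○○○…
k=16  q3 h=26  …●●●●●●[○]○○○○○○…
k=17  q1 h=25  …○●●●●●[●]○○○○○○…
k=18  q0 h=26  …●●●●●●[○]○○○○○○…
k=19  q3 h=27  …●●●●●●[○]○○○○○○…
k=20  q1 h=26  …●●●●●●[●]○○○○○○…

26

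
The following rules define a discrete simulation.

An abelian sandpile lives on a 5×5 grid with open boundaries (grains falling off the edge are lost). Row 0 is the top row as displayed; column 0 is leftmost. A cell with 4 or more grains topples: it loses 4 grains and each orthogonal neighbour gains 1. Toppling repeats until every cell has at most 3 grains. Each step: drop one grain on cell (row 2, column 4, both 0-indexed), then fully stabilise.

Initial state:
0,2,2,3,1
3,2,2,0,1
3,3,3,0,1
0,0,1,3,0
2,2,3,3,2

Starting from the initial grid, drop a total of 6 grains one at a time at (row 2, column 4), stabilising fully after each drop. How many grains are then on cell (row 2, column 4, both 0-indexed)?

3

t=0: 0,2,2,3,1
3,2,2,0,1
3,3,3,0,1
0,0,1,3,0
2,2,3,3,2
t=1: 0,2,2,3,1
3,2,2,0,1
3,3,3,0,2
0,0,1,3,0
2,2,3,3,2
t=2: 0,2,2,3,1
3,2,2,0,1
3,3,3,0,3
0,0,1,3,0
2,2,3,3,2
t=3: 0,2,2,3,1
3,2,2,0,2
3,3,3,1,0
0,0,1,3,1
2,2,3,3,2
t=4: 0,2,2,3,1
3,2,2,0,2
3,3,3,1,1
0,0,1,3,1
2,2,3,3,2
t=5: 0,2,2,3,1
3,2,2,0,2
3,3,3,1,2
0,0,1,3,1
2,2,3,3,2
t=6: 0,2,2,3,1
3,2,2,0,2
3,3,3,1,3
0,0,1,3,1
2,2,3,3,2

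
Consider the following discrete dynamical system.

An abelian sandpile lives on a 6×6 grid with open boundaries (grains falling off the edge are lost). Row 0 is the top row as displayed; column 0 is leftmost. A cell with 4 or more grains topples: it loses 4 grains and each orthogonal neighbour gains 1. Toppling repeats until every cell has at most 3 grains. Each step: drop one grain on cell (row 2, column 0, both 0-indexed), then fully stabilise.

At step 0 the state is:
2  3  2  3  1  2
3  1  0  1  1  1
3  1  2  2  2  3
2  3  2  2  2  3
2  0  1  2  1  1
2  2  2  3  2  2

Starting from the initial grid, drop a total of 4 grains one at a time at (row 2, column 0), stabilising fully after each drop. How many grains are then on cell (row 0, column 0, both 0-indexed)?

3

0) 2  3  2  3  1  2
3  1  0  1  1  1
3  1  2  2  2  3
2  3  2  2  2  3
2  0  1  2  1  1
2  2  2  3  2  2
1) 3  3  2  3  1  2
0  2  0  1  1  1
1  2  2  2  2  3
3  3  2  2  2  3
2  0  1  2  1  1
2  2  2  3  2  2
2) 3  3  2  3  1  2
0  2  0  1  1  1
2  2  2  2  2  3
3  3  2  2  2  3
2  0  1  2  1  1
2  2  2  3  2  2
3) 3  3  2  3  1  2
0  2  0  1  1  1
3  2  2  2  2  3
3  3  2  2  2  3
2  0  1  2  1  1
2  2  2  3  2  2
4) 3  3  2  3  1  2
1  3  0  1  1  1
2  0  3  2  2  3
1  1  3  2  2  3
3  1  1  2  1  1
2  2  2  3  2  2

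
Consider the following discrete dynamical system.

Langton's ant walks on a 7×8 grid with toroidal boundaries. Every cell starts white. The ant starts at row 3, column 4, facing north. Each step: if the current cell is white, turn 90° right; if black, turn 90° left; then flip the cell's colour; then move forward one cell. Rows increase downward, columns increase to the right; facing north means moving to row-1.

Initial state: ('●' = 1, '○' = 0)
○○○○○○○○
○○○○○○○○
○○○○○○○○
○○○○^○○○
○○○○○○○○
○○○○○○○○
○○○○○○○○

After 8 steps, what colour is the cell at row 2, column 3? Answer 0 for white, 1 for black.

1

step 0: ○○○○○○○○
○○○○○○○○
○○○○○○○○
○○○○^○○○
○○○○○○○○
○○○○○○○○
○○○○○○○○
step 1: ○○○○○○○○
○○○○○○○○
○○○○○○○○
○○○○●>○○
○○○○○○○○
○○○○○○○○
○○○○○○○○
step 2: ○○○○○○○○
○○○○○○○○
○○○○○○○○
○○○○●●○○
○○○○○v○○
○○○○○○○○
○○○○○○○○
step 3: ○○○○○○○○
○○○○○○○○
○○○○○○○○
○○○○●●○○
○○○○<●○○
○○○○○○○○
○○○○○○○○
step 4: ○○○○○○○○
○○○○○○○○
○○○○○○○○
○○○○^●○○
○○○○●●○○
○○○○○○○○
○○○○○○○○
step 5: ○○○○○○○○
○○○○○○○○
○○○○○○○○
○○○<○●○○
○○○○●●○○
○○○○○○○○
○○○○○○○○
step 6: ○○○○○○○○
○○○○○○○○
○○○^○○○○
○○○●○●○○
○○○○●●○○
○○○○○○○○
○○○○○○○○
step 7: ○○○○○○○○
○○○○○○○○
○○○●>○○○
○○○●○●○○
○○○○●●○○
○○○○○○○○
○○○○○○○○
step 8: ○○○○○○○○
○○○○○○○○
○○○●●○○○
○○○●v●○○
○○○○●●○○
○○○○○○○○
○○○○○○○○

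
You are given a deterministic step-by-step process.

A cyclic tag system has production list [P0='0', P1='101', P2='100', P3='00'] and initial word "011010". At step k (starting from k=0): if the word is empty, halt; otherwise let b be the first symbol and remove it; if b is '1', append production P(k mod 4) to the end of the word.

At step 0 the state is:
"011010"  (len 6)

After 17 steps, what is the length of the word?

[0] "011010"  (len 6)
[1] "11010"  (len 5)
[2] "1010101"  (len 7)
[3] "010101100"  (len 9)
[4] "10101100"  (len 8)
[5] "01011000"  (len 8)
[6] "1011000"  (len 7)
[7] "011000100"  (len 9)
[8] "11000100"  (len 8)
[9] "10001000"  (len 8)
[10] "0001000101"  (len 10)
[11] "001000101"  (len 9)
[12] "01000101"  (len 8)
[13] "1000101"  (len 7)
[14] "000101101"  (len 9)
[15] "00101101"  (len 8)
[16] "0101101"  (len 7)
[17] "101101"  (len 6)

6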